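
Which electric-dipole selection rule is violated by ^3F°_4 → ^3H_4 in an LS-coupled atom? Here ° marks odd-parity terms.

Initial level: S=1, L=3, J=4, parity odd. Final level: S=1, L=5, J=4, parity even.
Parity must change: odd → even — ok.
ΔS = 0: S: 1 → 1 — ok.
ΔL = 0, ±1 (not L=0↔0): L: 3 → 5, ΔL = +2 — fails.
ΔJ = 0, ±1 (not J=0↔0): J: 4 → 4, ΔJ = +0 — ok.

the ΔL = 0, ±1 rule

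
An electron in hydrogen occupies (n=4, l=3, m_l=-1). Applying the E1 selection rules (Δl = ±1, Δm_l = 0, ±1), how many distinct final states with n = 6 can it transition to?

E1 requires Δl = ±1, so l_f ∈ {2, 4}; with 0 ≤ l_f ≤ n_f−1 = 5, the allowed l_f values are {2, 4}.
For l_f = 2: m_f ∈ {m_i−1, m_i, m_i+1} ∩ [−2, 2] = {-2, -1, 0} → 3 states.
For l_f = 4: m_f ∈ {m_i−1, m_i, m_i+1} ∩ [−4, 4] = {-2, -1, 0} → 3 states.
Total: 6.

6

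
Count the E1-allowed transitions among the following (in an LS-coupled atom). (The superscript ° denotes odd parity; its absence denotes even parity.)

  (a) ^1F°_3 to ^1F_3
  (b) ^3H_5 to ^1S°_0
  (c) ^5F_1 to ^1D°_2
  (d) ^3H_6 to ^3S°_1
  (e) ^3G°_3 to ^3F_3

(a) allowed
(b) forbidden (ΔS, ΔL, ΔJ fail)
(c) forbidden (ΔS fails)
(d) forbidden (ΔL, ΔJ fail)
(e) allowed
Total allowed: 2 of 5.

2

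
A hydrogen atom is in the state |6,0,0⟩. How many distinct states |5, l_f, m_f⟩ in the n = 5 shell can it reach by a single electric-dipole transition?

E1 requires Δl = ±1, so l_f ∈ {-1, 1}; with 0 ≤ l_f ≤ n_f−1 = 4, the allowed l_f values are {1}.
For l_f = 1: m_f ∈ {m_i−1, m_i, m_i+1} ∩ [−1, 1] = {-1, 0, 1} → 3 states.
Total: 3.

3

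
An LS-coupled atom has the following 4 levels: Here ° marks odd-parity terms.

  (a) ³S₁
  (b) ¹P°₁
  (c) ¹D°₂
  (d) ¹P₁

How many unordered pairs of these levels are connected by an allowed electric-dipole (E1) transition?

2

(a)–(b): forbidden (ΔS).
(a)–(c): forbidden (ΔS, ΔL).
(a)–(d): forbidden (parity, ΔS).
(b)–(c): forbidden (parity).
(b)–(d): allowed.
(c)–(d): allowed.
Allowed pairs: 2 of 6.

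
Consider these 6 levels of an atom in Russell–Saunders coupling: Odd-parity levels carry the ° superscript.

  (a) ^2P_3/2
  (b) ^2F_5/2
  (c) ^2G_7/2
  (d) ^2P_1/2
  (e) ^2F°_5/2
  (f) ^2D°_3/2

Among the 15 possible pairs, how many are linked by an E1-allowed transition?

5

(a)–(b): forbidden (parity, ΔL).
(a)–(c): forbidden (parity, ΔL, ΔJ).
(a)–(d): forbidden (parity).
(a)–(e): forbidden (ΔL).
(a)–(f): allowed.
(b)–(c): forbidden (parity).
(b)–(d): forbidden (parity, ΔL, ΔJ).
(b)–(e): allowed.
(b)–(f): allowed.
(c)–(d): forbidden (parity, ΔL, ΔJ).
(c)–(e): allowed.
(c)–(f): forbidden (ΔL, ΔJ).
(d)–(e): forbidden (ΔL, ΔJ).
(d)–(f): allowed.
(e)–(f): forbidden (parity).
Allowed pairs: 5 of 15.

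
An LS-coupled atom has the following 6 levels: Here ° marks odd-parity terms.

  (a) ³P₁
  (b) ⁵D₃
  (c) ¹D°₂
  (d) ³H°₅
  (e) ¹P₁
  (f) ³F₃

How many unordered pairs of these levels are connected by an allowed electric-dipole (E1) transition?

(a)–(b): forbidden (parity, ΔS, ΔJ).
(a)–(c): forbidden (ΔS).
(a)–(d): forbidden (ΔL, ΔJ).
(a)–(e): forbidden (parity, ΔS).
(a)–(f): forbidden (parity, ΔL, ΔJ).
(b)–(c): forbidden (ΔS).
(b)–(d): forbidden (ΔS, ΔL, ΔJ).
(b)–(e): forbidden (parity, ΔS, ΔJ).
(b)–(f): forbidden (parity, ΔS).
(c)–(d): forbidden (parity, ΔS, ΔL, ΔJ).
(c)–(e): allowed.
(c)–(f): forbidden (ΔS).
(d)–(e): forbidden (ΔS, ΔL, ΔJ).
(d)–(f): forbidden (ΔL, ΔJ).
(e)–(f): forbidden (parity, ΔS, ΔL, ΔJ).
Allowed pairs: 1 of 15.

1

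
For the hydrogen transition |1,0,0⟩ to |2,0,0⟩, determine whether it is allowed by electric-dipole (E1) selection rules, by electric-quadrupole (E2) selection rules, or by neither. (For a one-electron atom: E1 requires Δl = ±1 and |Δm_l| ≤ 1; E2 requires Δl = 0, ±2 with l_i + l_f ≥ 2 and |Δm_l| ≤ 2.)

Δl = 0 − 0 = +0; l_i + l_f = 0.
Δm_l = +0.
E1 (Δl = ±1, |Δm_l| ≤ 1): not satisfied.
E2 (Δl = 0,±2, l_i+l_f ≥ 2, |Δm_l| ≤ 2): not satisfied.

neither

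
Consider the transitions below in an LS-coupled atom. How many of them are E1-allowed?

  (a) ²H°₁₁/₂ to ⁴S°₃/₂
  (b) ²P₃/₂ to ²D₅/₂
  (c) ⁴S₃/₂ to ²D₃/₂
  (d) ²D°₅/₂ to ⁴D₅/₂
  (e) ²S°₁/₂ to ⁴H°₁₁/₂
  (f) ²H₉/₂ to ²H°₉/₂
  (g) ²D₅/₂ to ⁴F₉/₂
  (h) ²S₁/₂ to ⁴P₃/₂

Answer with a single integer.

(a) forbidden (parity, ΔS, ΔL, ΔJ fail)
(b) forbidden (parity fails)
(c) forbidden (parity, ΔS, ΔL fail)
(d) forbidden (ΔS fails)
(e) forbidden (parity, ΔS, ΔL, ΔJ fail)
(f) allowed
(g) forbidden (parity, ΔS, ΔJ fail)
(h) forbidden (parity, ΔS fail)
Total allowed: 1 of 8.

1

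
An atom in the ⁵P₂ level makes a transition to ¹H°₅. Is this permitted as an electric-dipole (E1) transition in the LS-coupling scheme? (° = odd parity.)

forbidden

Reading off the term symbols: S 2→0, L 1→5, J 2→5, parity even→odd.
Parity must change: even → odd — ✓.
ΔS = 0: S: 2 → 0 — ✗.
ΔL = 0, ±1 (not L=0↔0): L: 1 → 5, ΔL = +4 — ✗.
ΔJ = 0, ±1 (not J=0↔0): J: 2 → 5, ΔJ = +3 — ✗.
Rule(s) violated: ΔS, ΔL, ΔJ.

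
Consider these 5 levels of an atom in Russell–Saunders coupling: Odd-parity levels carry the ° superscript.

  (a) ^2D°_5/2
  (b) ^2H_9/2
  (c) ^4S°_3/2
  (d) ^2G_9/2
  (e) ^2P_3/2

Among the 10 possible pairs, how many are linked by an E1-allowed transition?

1

(a)–(b): forbidden (ΔL, ΔJ).
(a)–(c): forbidden (parity, ΔS, ΔL).
(a)–(d): forbidden (ΔL, ΔJ).
(a)–(e): allowed.
(b)–(c): forbidden (ΔS, ΔL, ΔJ).
(b)–(d): forbidden (parity).
(b)–(e): forbidden (parity, ΔL, ΔJ).
(c)–(d): forbidden (ΔS, ΔL, ΔJ).
(c)–(e): forbidden (ΔS).
(d)–(e): forbidden (parity, ΔL, ΔJ).
Allowed pairs: 1 of 10.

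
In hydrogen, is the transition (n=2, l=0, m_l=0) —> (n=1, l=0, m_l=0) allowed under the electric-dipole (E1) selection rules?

Initial l = 0, final l = 0, so Δl = +0. E1 requires Δl = ±1: fails.
Δm_l = 0 − (0) = +0. E1 requires Δm_l = 0, ±1: passes.
The transition is electric-dipole forbidden.

forbidden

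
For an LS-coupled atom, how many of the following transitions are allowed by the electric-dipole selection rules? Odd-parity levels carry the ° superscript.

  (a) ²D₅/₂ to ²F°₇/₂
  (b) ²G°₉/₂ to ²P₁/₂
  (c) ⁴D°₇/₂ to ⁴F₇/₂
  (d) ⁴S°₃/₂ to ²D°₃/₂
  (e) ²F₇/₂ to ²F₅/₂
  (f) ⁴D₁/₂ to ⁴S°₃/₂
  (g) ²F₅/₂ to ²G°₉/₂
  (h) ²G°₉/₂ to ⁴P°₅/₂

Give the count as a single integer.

(a) allowed
(b) forbidden (ΔL, ΔJ fail)
(c) allowed
(d) forbidden (parity, ΔS, ΔL fail)
(e) forbidden (parity fails)
(f) forbidden (ΔL fails)
(g) forbidden (ΔJ fails)
(h) forbidden (parity, ΔS, ΔL, ΔJ fail)
Total allowed: 2 of 8.

2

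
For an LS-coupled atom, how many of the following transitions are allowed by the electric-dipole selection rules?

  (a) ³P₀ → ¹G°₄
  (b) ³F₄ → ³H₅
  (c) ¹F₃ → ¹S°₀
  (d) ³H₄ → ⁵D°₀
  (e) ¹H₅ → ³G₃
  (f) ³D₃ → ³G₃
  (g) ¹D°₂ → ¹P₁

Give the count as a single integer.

(a) forbidden (ΔS, ΔL, ΔJ fail)
(b) forbidden (parity, ΔL fail)
(c) forbidden (ΔL, ΔJ fail)
(d) forbidden (ΔS, ΔL, ΔJ fail)
(e) forbidden (parity, ΔS, ΔJ fail)
(f) forbidden (parity, ΔL fail)
(g) allowed
Total allowed: 1 of 7.

1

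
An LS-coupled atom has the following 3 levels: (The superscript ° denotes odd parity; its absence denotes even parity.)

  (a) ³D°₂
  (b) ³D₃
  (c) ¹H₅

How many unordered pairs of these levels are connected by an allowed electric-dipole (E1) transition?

(a)–(b): allowed.
(a)–(c): forbidden (ΔS, ΔL, ΔJ).
(b)–(c): forbidden (parity, ΔS, ΔL, ΔJ).
Allowed pairs: 1 of 3.

1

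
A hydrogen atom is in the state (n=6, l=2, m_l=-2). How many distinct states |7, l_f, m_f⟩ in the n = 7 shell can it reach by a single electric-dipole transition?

4

E1 requires Δl = ±1, so l_f ∈ {1, 3}; with 0 ≤ l_f ≤ n_f−1 = 6, the allowed l_f values are {1, 3}.
For l_f = 1: m_f ∈ {m_i−1, m_i, m_i+1} ∩ [−1, 1] = {-1} → 1 state.
For l_f = 3: m_f ∈ {m_i−1, m_i, m_i+1} ∩ [−3, 3] = {-3, -2, -1} → 3 states.
Total: 4.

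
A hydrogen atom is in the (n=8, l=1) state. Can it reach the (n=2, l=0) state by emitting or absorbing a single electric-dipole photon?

allowed

l: 1 → 0 (Δl = -1). Δl = ±1 ok.
All E1 selection rules are satisfied.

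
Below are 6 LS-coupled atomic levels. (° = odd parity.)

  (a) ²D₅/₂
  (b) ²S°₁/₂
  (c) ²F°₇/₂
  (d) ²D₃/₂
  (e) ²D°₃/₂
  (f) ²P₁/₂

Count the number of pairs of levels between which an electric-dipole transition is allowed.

(a)–(b): forbidden (ΔL, ΔJ).
(a)–(c): allowed.
(a)–(d): forbidden (parity).
(a)–(e): allowed.
(a)–(f): forbidden (parity, ΔJ).
(b)–(c): forbidden (parity, ΔL, ΔJ).
(b)–(d): forbidden (ΔL).
(b)–(e): forbidden (parity, ΔL).
(b)–(f): allowed.
(c)–(d): forbidden (ΔJ).
(c)–(e): forbidden (parity, ΔJ).
(c)–(f): forbidden (ΔL, ΔJ).
(d)–(e): allowed.
(d)–(f): forbidden (parity).
(e)–(f): allowed.
Allowed pairs: 5 of 15.

5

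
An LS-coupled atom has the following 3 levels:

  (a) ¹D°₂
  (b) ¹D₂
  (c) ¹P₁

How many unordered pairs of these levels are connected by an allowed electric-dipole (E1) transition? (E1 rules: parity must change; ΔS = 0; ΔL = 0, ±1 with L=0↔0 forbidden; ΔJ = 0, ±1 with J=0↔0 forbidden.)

(a)–(b): allowed.
(a)–(c): allowed.
(b)–(c): forbidden (parity).
Allowed pairs: 2 of 3.

2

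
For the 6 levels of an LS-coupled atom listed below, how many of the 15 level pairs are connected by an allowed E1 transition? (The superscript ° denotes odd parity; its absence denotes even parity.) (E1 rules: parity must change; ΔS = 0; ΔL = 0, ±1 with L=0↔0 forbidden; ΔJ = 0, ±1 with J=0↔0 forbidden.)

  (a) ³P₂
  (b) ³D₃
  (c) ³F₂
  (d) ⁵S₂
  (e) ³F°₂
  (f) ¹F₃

(a)–(b): forbidden (parity).
(a)–(c): forbidden (parity, ΔL).
(a)–(d): forbidden (parity, ΔS).
(a)–(e): forbidden (ΔL).
(a)–(f): forbidden (parity, ΔS, ΔL).
(b)–(c): forbidden (parity).
(b)–(d): forbidden (parity, ΔS, ΔL).
(b)–(e): allowed.
(b)–(f): forbidden (parity, ΔS).
(c)–(d): forbidden (parity, ΔS, ΔL).
(c)–(e): allowed.
(c)–(f): forbidden (parity, ΔS).
(d)–(e): forbidden (ΔS, ΔL).
(d)–(f): forbidden (parity, ΔS, ΔL).
(e)–(f): forbidden (ΔS).
Allowed pairs: 2 of 15.

2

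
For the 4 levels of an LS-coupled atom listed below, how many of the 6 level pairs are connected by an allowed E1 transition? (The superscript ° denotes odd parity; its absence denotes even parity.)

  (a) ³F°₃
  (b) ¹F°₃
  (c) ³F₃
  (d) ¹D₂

2

(a)–(b): forbidden (parity, ΔS).
(a)–(c): allowed.
(a)–(d): forbidden (ΔS).
(b)–(c): forbidden (ΔS).
(b)–(d): allowed.
(c)–(d): forbidden (parity, ΔS).
Allowed pairs: 2 of 6.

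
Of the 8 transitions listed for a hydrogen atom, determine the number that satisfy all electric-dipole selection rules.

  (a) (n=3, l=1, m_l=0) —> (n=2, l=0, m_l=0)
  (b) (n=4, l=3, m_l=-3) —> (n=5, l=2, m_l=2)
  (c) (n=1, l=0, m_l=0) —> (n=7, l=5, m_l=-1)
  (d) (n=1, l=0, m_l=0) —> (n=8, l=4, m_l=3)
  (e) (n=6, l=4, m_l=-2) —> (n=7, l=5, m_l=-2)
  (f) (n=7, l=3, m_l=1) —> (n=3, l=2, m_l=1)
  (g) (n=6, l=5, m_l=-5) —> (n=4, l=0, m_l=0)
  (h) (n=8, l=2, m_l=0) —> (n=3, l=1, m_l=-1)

4

(a) allowed
(b) forbidden — Δm_l = +5 (E1 requires Δm_l = 0, ±1)
(c) forbidden — Δl = +5 (E1 requires Δl = ±1)
(d) forbidden — Δl = +4 (E1 requires Δl = ±1); Δm_l = +3 (E1 requires Δm_l = 0, ±1)
(e) allowed
(f) allowed
(g) forbidden — Δl = -5 (E1 requires Δl = ±1); Δm_l = +5 (E1 requires Δm_l = 0, ±1)
(h) allowed
Total allowed: 4 of 8.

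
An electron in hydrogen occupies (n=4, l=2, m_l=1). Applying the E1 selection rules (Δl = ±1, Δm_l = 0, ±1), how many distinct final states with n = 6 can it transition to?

5

E1 requires Δl = ±1, so l_f ∈ {1, 3}; with 0 ≤ l_f ≤ n_f−1 = 5, the allowed l_f values are {1, 3}.
For l_f = 1: m_f ∈ {m_i−1, m_i, m_i+1} ∩ [−1, 1] = {0, 1} → 2 states.
For l_f = 3: m_f ∈ {m_i−1, m_i, m_i+1} ∩ [−3, 3] = {0, 1, 2} → 3 states.
Total: 5.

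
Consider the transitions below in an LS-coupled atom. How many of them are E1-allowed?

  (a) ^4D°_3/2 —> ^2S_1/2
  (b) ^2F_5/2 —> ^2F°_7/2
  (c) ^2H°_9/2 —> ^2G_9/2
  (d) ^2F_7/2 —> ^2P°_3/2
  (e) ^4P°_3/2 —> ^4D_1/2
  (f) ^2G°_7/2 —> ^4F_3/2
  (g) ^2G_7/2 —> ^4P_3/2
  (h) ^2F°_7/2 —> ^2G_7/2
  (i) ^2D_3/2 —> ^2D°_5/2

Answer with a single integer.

5

(a) forbidden (ΔS, ΔL fail)
(b) allowed
(c) allowed
(d) forbidden (ΔL, ΔJ fail)
(e) allowed
(f) forbidden (ΔS, ΔJ fail)
(g) forbidden (parity, ΔS, ΔL, ΔJ fail)
(h) allowed
(i) allowed
Total allowed: 5 of 9.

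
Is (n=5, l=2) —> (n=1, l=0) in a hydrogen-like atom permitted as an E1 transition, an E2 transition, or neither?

Δl = 0 − 2 = -2; l_i + l_f = 2.
E1 (Δl = ±1): not satisfied.
E2 (Δl = 0,±2, l_i+l_f ≥ 2): satisfied.

E2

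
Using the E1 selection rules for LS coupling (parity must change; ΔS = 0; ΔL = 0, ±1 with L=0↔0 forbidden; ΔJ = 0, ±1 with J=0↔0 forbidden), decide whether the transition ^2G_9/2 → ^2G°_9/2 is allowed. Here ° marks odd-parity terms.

allowed

Initial level: S=1/2, L=4, J=9/2, parity even. Final level: S=1/2, L=4, J=9/2, parity odd.
Parity must change: even → odd — ✓.
ΔS = 0: S: 1/2 → 1/2 — ✓.
ΔL = 0, ±1 (not L=0↔0): L: 4 → 4, ΔL = +0 — ✓.
ΔJ = 0, ±1 (not J=0↔0): J: 9/2 → 9/2, ΔJ = +0 — ✓.
All four E1 rules are satisfied.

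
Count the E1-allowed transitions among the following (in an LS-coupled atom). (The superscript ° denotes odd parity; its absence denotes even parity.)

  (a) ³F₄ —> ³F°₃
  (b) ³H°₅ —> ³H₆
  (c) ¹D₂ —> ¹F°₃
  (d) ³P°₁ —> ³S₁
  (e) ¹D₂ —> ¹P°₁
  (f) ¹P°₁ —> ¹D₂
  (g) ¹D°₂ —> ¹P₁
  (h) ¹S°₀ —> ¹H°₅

7

(a) allowed
(b) allowed
(c) allowed
(d) allowed
(e) allowed
(f) allowed
(g) allowed
(h) forbidden (parity, ΔL, ΔJ fail)
Total allowed: 7 of 8.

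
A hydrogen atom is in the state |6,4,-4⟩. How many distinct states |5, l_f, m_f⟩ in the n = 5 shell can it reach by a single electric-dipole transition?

E1 requires Δl = ±1, so l_f ∈ {3, 5}; with 0 ≤ l_f ≤ n_f−1 = 4, the allowed l_f values are {3}.
For l_f = 3: m_f ∈ {m_i−1, m_i, m_i+1} ∩ [−3, 3] = {-3} → 1 state.
Total: 1.

1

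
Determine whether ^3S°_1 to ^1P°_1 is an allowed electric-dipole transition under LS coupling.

ΔL = 0, ±1 (not L=0↔0): L: 0 → 1, ΔL = +1 — ✓.
ΔS = 0: S: 1 → 0 — ✗.
ΔJ = 0, ±1 (not J=0↔0): J: 1 → 1, ΔJ = +0 — ✓.
Parity must change: odd → odd — ✗.
Rule(s) violated: parity, ΔS.

forbidden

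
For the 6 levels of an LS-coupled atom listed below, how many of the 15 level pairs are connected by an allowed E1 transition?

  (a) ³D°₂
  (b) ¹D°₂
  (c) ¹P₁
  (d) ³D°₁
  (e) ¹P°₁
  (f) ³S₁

2

(a)–(b): forbidden (parity, ΔS).
(a)–(c): forbidden (ΔS).
(a)–(d): forbidden (parity).
(a)–(e): forbidden (parity, ΔS).
(a)–(f): forbidden (ΔL).
(b)–(c): allowed.
(b)–(d): forbidden (parity, ΔS).
(b)–(e): forbidden (parity).
(b)–(f): forbidden (ΔS, ΔL).
(c)–(d): forbidden (ΔS).
(c)–(e): allowed.
(c)–(f): forbidden (parity, ΔS).
(d)–(e): forbidden (parity, ΔS).
(d)–(f): forbidden (ΔL).
(e)–(f): forbidden (ΔS).
Allowed pairs: 2 of 15.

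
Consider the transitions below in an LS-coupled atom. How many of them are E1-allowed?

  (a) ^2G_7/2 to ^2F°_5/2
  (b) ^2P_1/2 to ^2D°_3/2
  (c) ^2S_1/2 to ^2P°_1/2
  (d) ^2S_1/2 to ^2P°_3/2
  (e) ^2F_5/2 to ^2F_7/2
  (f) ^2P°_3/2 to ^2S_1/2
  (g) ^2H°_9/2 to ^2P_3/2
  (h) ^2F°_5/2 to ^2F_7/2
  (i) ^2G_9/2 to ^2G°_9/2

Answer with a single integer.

(a) allowed
(b) allowed
(c) allowed
(d) allowed
(e) forbidden (parity fails)
(f) allowed
(g) forbidden (ΔL, ΔJ fail)
(h) allowed
(i) allowed
Total allowed: 7 of 9.

7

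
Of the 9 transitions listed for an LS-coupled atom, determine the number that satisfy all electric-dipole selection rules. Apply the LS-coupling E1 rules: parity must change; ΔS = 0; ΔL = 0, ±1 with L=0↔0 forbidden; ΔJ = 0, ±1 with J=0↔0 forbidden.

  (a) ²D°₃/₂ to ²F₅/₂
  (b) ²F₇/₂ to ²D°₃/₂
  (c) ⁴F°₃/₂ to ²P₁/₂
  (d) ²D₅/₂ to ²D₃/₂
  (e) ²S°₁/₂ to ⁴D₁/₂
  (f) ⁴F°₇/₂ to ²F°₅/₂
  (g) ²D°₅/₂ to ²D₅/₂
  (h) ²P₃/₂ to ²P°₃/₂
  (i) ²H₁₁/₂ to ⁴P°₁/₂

3

(a) allowed
(b) forbidden (ΔJ fails)
(c) forbidden (ΔS, ΔL fail)
(d) forbidden (parity fails)
(e) forbidden (ΔS, ΔL fail)
(f) forbidden (parity, ΔS fail)
(g) allowed
(h) allowed
(i) forbidden (ΔS, ΔL, ΔJ fail)
Total allowed: 3 of 9.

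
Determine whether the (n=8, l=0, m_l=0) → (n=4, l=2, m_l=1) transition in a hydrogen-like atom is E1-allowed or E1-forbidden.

l: 0 → 2 (Δl = +2). Δl = ±1 fails.
Δm_l = 1 − (0) = +1. E1 requires Δm_l = 0, ±1: ok.
The transition is electric-dipole forbidden.

forbidden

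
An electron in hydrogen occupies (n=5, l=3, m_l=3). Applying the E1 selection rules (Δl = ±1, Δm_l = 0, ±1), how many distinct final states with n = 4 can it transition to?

E1 requires Δl = ±1, so l_f ∈ {2, 4}; with 0 ≤ l_f ≤ n_f−1 = 3, the allowed l_f values are {2}.
For l_f = 2: m_f ∈ {m_i−1, m_i, m_i+1} ∩ [−2, 2] = {2} → 1 state.
Total: 1.

1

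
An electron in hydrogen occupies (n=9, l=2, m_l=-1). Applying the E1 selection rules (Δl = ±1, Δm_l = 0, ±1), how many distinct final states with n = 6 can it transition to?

5

E1 requires Δl = ±1, so l_f ∈ {1, 3}; with 0 ≤ l_f ≤ n_f−1 = 5, the allowed l_f values are {1, 3}.
For l_f = 1: m_f ∈ {m_i−1, m_i, m_i+1} ∩ [−1, 1] = {-1, 0} → 2 states.
For l_f = 3: m_f ∈ {m_i−1, m_i, m_i+1} ∩ [−3, 3] = {-2, -1, 0} → 3 states.
Total: 5.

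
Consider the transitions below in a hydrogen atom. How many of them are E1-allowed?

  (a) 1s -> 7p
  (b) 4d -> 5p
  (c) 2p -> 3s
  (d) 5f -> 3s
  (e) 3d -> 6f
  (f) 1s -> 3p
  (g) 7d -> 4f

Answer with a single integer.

6

(a) allowed
(b) allowed
(c) allowed
(d) forbidden — Δl = -3 (E1 requires Δl = ±1)
(e) allowed
(f) allowed
(g) allowed
Total allowed: 6 of 7.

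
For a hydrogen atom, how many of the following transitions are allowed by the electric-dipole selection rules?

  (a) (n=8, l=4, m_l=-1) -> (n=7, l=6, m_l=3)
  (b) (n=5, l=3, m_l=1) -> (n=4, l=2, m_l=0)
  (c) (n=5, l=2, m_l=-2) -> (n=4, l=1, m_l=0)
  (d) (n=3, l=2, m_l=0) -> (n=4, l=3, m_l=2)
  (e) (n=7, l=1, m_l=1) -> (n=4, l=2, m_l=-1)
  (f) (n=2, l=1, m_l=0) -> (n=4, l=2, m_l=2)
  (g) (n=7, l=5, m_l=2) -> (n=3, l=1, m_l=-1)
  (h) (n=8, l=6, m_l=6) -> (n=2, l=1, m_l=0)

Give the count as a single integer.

(a) forbidden — Δl = +2 (E1 requires Δl = ±1); Δm_l = +4 (E1 requires Δm_l = 0, ±1)
(b) allowed
(c) forbidden — Δm_l = +2 (E1 requires Δm_l = 0, ±1)
(d) forbidden — Δm_l = +2 (E1 requires Δm_l = 0, ±1)
(e) forbidden — Δm_l = -2 (E1 requires Δm_l = 0, ±1)
(f) forbidden — Δm_l = +2 (E1 requires Δm_l = 0, ±1)
(g) forbidden — Δl = -4 (E1 requires Δl = ±1); Δm_l = -3 (E1 requires Δm_l = 0, ±1)
(h) forbidden — Δl = -5 (E1 requires Δl = ±1); Δm_l = -6 (E1 requires Δm_l = 0, ±1)
Total allowed: 1 of 8.

1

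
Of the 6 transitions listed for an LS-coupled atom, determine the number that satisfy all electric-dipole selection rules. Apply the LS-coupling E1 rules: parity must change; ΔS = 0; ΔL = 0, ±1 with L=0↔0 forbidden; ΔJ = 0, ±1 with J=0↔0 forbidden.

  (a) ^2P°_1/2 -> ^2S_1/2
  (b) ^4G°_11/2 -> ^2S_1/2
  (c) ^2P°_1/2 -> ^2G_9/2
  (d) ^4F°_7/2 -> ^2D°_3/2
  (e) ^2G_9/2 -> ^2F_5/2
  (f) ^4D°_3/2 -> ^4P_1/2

(a) allowed
(b) forbidden (ΔS, ΔL, ΔJ fail)
(c) forbidden (ΔL, ΔJ fail)
(d) forbidden (parity, ΔS, ΔJ fail)
(e) forbidden (parity, ΔJ fail)
(f) allowed
Total allowed: 2 of 6.

2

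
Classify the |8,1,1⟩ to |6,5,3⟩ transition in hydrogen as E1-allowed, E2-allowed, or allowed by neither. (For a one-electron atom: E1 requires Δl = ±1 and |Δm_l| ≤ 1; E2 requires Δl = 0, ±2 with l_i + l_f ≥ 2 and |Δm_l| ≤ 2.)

Δl = 5 − 1 = +4; l_i + l_f = 6.
Δm_l = +2.
E1 (Δl = ±1, |Δm_l| ≤ 1): not satisfied.
E2 (Δl = 0,±2, l_i+l_f ≥ 2, |Δm_l| ≤ 2): not satisfied.

neither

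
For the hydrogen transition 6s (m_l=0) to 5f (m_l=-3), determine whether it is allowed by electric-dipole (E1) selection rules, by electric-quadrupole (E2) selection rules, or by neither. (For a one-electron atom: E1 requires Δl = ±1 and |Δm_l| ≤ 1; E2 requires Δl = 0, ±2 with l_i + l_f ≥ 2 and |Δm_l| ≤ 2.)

neither

Δl = 3 − 0 = +3; l_i + l_f = 3.
Δm_l = -3.
E1 (Δl = ±1, |Δm_l| ≤ 1): not satisfied.
E2 (Δl = 0,±2, l_i+l_f ≥ 2, |Δm_l| ≤ 2): not satisfied.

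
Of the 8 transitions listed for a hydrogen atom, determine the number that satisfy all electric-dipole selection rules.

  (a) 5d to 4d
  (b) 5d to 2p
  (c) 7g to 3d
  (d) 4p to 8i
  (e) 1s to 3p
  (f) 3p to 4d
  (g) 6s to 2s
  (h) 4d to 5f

4

(a) forbidden — Δl = +0 (E1 requires Δl = ±1)
(b) allowed
(c) forbidden — Δl = -2 (E1 requires Δl = ±1)
(d) forbidden — Δl = +5 (E1 requires Δl = ±1)
(e) allowed
(f) allowed
(g) forbidden — Δl = +0 (E1 requires Δl = ±1)
(h) allowed
Total allowed: 4 of 8.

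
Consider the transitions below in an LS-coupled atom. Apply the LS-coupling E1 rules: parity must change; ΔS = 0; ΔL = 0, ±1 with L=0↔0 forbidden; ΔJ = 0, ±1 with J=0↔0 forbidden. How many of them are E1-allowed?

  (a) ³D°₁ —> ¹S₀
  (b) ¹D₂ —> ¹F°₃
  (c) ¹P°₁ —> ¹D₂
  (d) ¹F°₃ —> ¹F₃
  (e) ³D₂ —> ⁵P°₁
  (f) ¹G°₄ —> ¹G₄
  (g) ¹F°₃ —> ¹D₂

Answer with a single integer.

(a) forbidden (ΔS, ΔL fail)
(b) allowed
(c) allowed
(d) allowed
(e) forbidden (ΔS fails)
(f) allowed
(g) allowed
Total allowed: 5 of 7.

5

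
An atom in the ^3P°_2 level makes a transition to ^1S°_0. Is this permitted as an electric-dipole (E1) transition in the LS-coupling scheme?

forbidden

Initial level: S=1, L=1, J=2, parity odd. Final level: S=0, L=0, J=0, parity odd.
ΔL = 0, ±1 (not L=0↔0): L: 1 → 0, ΔL = -1 — ✓.
Parity must change: odd → odd — ✗.
ΔJ = 0, ±1 (not J=0↔0): J: 2 → 0, ΔJ = -2 — ✗.
ΔS = 0: S: 1 → 0 — ✗.
Rule(s) violated: parity, ΔS, ΔJ.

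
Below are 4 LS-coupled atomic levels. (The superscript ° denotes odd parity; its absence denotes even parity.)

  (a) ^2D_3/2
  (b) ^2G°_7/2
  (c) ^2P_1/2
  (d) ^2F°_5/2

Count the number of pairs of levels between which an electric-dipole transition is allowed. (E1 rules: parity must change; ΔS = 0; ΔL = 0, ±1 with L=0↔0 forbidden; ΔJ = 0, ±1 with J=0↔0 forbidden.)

(a)–(b): forbidden (ΔL, ΔJ).
(a)–(c): forbidden (parity).
(a)–(d): allowed.
(b)–(c): forbidden (ΔL, ΔJ).
(b)–(d): forbidden (parity).
(c)–(d): forbidden (ΔL, ΔJ).
Allowed pairs: 1 of 6.

1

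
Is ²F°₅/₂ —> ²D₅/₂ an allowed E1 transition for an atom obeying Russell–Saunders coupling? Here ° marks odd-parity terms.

allowed

Reading off the term symbols: S 1/2→1/2, L 3→2, J 5/2→5/2, parity odd→even.
Parity must change: odd → even — satisfied.
ΔS = 0: S: 1/2 → 1/2 — satisfied.
ΔL = 0, ±1 (not L=0↔0): L: 3 → 2, ΔL = -1 — satisfied.
ΔJ = 0, ±1 (not J=0↔0): J: 5/2 → 5/2, ΔJ = +0 — satisfied.
All four E1 rules are satisfied.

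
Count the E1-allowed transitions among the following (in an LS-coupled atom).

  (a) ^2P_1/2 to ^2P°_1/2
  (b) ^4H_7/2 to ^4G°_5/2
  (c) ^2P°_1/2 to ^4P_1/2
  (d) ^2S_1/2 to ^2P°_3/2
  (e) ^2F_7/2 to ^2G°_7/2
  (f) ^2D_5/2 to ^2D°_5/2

(a) allowed
(b) allowed
(c) forbidden (ΔS fails)
(d) allowed
(e) allowed
(f) allowed
Total allowed: 5 of 6.

5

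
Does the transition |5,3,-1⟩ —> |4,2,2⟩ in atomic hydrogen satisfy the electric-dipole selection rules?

Δl = 2 − 3 = -1; the E1 rule Δl = ±1 is satisfied.
Δm_l = 2 − (-1) = +3. E1 requires Δm_l = 0, ±1: violated.
The transition is electric-dipole forbidden.

forbidden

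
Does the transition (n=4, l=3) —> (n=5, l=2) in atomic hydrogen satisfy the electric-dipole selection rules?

l: 3 → 2 (Δl = -1). Δl = ±1 satisfied.
All E1 selection rules are satisfied.

allowed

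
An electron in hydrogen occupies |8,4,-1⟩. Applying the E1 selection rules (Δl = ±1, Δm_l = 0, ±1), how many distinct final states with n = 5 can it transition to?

E1 requires Δl = ±1, so l_f ∈ {3, 5}; with 0 ≤ l_f ≤ n_f−1 = 4, the allowed l_f values are {3}.
For l_f = 3: m_f ∈ {m_i−1, m_i, m_i+1} ∩ [−3, 3] = {-2, -1, 0} → 3 states.
Total: 3.

3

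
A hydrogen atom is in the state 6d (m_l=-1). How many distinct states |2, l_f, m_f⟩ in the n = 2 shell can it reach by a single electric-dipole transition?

E1 requires Δl = ±1, so l_f ∈ {1, 3}; with 0 ≤ l_f ≤ n_f−1 = 1, the allowed l_f values are {1}.
For l_f = 1: m_f ∈ {m_i−1, m_i, m_i+1} ∩ [−1, 1] = {-1, 0} → 2 states.
Total: 2.

2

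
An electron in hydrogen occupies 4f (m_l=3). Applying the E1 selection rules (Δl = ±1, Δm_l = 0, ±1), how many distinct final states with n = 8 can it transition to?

4

E1 requires Δl = ±1, so l_f ∈ {2, 4}; with 0 ≤ l_f ≤ n_f−1 = 7, the allowed l_f values are {2, 4}.
For l_f = 2: m_f ∈ {m_i−1, m_i, m_i+1} ∩ [−2, 2] = {2} → 1 state.
For l_f = 4: m_f ∈ {m_i−1, m_i, m_i+1} ∩ [−4, 4] = {2, 3, 4} → 3 states.
Total: 4.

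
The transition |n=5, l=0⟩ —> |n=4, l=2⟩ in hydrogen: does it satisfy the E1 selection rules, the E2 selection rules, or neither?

Δl = 2 − 0 = +2; l_i + l_f = 2.
E1 (Δl = ±1): not satisfied.
E2 (Δl = 0,±2, l_i+l_f ≥ 2): satisfied.

E2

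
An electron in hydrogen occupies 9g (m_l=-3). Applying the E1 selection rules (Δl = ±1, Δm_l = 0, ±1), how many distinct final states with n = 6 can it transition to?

5

E1 requires Δl = ±1, so l_f ∈ {3, 5}; with 0 ≤ l_f ≤ n_f−1 = 5, the allowed l_f values are {3, 5}.
For l_f = 3: m_f ∈ {m_i−1, m_i, m_i+1} ∩ [−3, 3] = {-3, -2} → 2 states.
For l_f = 5: m_f ∈ {m_i−1, m_i, m_i+1} ∩ [−5, 5] = {-4, -3, -2} → 3 states.
Total: 5.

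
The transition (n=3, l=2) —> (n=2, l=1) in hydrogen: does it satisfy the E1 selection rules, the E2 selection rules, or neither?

Δl = 1 − 2 = -1; l_i + l_f = 3.
E1 (Δl = ±1): satisfied.
E2 (Δl = 0,±2, l_i+l_f ≥ 2): not satisfied.

E1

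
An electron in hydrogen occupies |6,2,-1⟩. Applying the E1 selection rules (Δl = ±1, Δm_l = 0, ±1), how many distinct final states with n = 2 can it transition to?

E1 requires Δl = ±1, so l_f ∈ {1, 3}; with 0 ≤ l_f ≤ n_f−1 = 1, the allowed l_f values are {1}.
For l_f = 1: m_f ∈ {m_i−1, m_i, m_i+1} ∩ [−1, 1] = {-1, 0} → 2 states.
Total: 2.

2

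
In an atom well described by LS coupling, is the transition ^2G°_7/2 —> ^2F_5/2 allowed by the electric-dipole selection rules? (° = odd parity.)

allowed

Parity must change: odd → even — passes.
ΔS = 0: S: 1/2 → 1/2 — passes.
ΔL = 0, ±1 (not L=0↔0): L: 4 → 3, ΔL = -1 — passes.
ΔJ = 0, ±1 (not J=0↔0): J: 7/2 → 5/2, ΔJ = -1 — passes.
All four E1 rules are satisfied.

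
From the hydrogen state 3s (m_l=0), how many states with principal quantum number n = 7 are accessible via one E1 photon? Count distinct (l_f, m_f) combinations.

3

E1 requires Δl = ±1, so l_f ∈ {-1, 1}; with 0 ≤ l_f ≤ n_f−1 = 6, the allowed l_f values are {1}.
For l_f = 1: m_f ∈ {m_i−1, m_i, m_i+1} ∩ [−1, 1] = {-1, 0, 1} → 3 states.
Total: 3.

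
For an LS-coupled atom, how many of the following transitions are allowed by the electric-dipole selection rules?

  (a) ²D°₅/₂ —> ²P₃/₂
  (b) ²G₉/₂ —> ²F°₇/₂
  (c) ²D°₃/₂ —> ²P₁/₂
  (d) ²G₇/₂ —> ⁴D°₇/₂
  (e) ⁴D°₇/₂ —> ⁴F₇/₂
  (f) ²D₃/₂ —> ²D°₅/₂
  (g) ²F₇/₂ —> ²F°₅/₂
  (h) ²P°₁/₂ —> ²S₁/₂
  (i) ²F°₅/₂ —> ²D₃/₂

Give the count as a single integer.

8

(a) allowed
(b) allowed
(c) allowed
(d) forbidden (ΔS, ΔL fail)
(e) allowed
(f) allowed
(g) allowed
(h) allowed
(i) allowed
Total allowed: 8 of 9.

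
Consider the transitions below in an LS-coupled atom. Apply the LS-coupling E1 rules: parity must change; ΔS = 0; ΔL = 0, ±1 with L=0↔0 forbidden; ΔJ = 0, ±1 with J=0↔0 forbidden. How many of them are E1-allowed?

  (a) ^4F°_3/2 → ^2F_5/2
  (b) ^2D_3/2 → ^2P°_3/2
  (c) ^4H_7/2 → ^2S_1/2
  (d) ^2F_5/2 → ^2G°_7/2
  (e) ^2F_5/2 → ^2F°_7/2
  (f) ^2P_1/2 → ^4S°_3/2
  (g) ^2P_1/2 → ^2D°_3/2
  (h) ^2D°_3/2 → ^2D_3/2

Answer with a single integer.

(a) forbidden (ΔS fails)
(b) allowed
(c) forbidden (parity, ΔS, ΔL, ΔJ fail)
(d) allowed
(e) allowed
(f) forbidden (ΔS fails)
(g) allowed
(h) allowed
Total allowed: 5 of 8.

5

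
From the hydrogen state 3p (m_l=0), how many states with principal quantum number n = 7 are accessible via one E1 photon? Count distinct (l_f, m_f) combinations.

E1 requires Δl = ±1, so l_f ∈ {0, 2}; with 0 ≤ l_f ≤ n_f−1 = 6, the allowed l_f values are {0, 2}.
For l_f = 0: m_f ∈ {m_i−1, m_i, m_i+1} ∩ [−0, 0] = {0} → 1 state.
For l_f = 2: m_f ∈ {m_i−1, m_i, m_i+1} ∩ [−2, 2] = {-1, 0, 1} → 3 states.
Total: 4.

4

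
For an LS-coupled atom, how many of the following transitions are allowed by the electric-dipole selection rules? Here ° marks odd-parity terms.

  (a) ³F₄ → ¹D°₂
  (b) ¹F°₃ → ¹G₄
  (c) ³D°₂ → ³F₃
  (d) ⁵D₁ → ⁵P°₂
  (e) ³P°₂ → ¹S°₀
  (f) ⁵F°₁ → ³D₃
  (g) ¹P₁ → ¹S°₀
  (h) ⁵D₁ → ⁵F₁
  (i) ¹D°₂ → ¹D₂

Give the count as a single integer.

5

(a) forbidden (ΔS, ΔJ fail)
(b) allowed
(c) allowed
(d) allowed
(e) forbidden (parity, ΔS, ΔJ fail)
(f) forbidden (ΔS, ΔJ fail)
(g) allowed
(h) forbidden (parity fails)
(i) allowed
Total allowed: 5 of 9.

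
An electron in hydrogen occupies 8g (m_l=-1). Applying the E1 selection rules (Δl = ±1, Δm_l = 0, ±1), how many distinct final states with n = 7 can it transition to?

6

E1 requires Δl = ±1, so l_f ∈ {3, 5}; with 0 ≤ l_f ≤ n_f−1 = 6, the allowed l_f values are {3, 5}.
For l_f = 3: m_f ∈ {m_i−1, m_i, m_i+1} ∩ [−3, 3] = {-2, -1, 0} → 3 states.
For l_f = 5: m_f ∈ {m_i−1, m_i, m_i+1} ∩ [−5, 5] = {-2, -1, 0} → 3 states.
Total: 6.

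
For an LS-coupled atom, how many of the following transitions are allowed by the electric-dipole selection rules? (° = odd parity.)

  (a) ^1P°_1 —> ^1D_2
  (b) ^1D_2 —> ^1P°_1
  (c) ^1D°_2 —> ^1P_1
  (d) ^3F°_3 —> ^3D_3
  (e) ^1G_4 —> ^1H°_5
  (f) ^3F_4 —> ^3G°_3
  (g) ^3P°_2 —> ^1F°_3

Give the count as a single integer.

(a) allowed
(b) allowed
(c) allowed
(d) allowed
(e) allowed
(f) allowed
(g) forbidden (parity, ΔS, ΔL fail)
Total allowed: 6 of 7.

6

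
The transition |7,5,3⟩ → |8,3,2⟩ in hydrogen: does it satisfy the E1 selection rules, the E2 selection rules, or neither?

Δl = 3 − 5 = -2; l_i + l_f = 8.
Δm_l = -1.
E1 (Δl = ±1, |Δm_l| ≤ 1): not satisfied.
E2 (Δl = 0,±2, l_i+l_f ≥ 2, |Δm_l| ≤ 2): satisfied.

E2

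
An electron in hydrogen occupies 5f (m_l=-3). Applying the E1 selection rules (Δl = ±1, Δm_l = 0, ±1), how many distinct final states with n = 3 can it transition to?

E1 requires Δl = ±1, so l_f ∈ {2, 4}; with 0 ≤ l_f ≤ n_f−1 = 2, the allowed l_f values are {2}.
For l_f = 2: m_f ∈ {m_i−1, m_i, m_i+1} ∩ [−2, 2] = {-2} → 1 state.
Total: 1.

1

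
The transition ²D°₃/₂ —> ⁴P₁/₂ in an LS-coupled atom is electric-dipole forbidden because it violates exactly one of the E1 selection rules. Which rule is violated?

Reading off the term symbols: S 1/2→3/2, L 2→1, J 3/2→1/2, parity odd→even.
Parity must change: odd → even — passes.
ΔS = 0: S: 1/2 → 3/2 — fails.
ΔL = 0, ±1 (not L=0↔0): L: 2 → 1, ΔL = -1 — passes.
ΔJ = 0, ±1 (not J=0↔0): J: 3/2 → 1/2, ΔJ = -1 — passes.

the ΔS = 0 rule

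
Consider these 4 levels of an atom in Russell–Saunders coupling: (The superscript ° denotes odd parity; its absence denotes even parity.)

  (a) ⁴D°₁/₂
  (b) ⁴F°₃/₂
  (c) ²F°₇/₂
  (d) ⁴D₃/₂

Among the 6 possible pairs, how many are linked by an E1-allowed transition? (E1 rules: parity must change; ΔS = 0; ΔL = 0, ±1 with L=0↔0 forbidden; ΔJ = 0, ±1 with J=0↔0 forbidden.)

2

(a)–(b): forbidden (parity).
(a)–(c): forbidden (parity, ΔS, ΔJ).
(a)–(d): allowed.
(b)–(c): forbidden (parity, ΔS, ΔJ).
(b)–(d): allowed.
(c)–(d): forbidden (ΔS, ΔJ).
Allowed pairs: 2 of 6.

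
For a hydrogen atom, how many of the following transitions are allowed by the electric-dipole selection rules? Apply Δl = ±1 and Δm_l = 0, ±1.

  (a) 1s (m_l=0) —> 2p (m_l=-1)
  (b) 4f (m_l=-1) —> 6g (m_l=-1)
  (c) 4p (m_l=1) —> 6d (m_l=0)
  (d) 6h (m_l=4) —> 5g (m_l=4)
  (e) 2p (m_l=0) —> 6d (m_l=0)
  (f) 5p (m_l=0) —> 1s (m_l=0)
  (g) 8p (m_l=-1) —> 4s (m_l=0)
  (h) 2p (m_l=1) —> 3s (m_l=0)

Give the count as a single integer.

8

(a) allowed
(b) allowed
(c) allowed
(d) allowed
(e) allowed
(f) allowed
(g) allowed
(h) allowed
Total allowed: 8 of 8.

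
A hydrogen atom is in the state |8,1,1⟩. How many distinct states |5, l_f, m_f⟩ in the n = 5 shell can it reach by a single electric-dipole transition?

E1 requires Δl = ±1, so l_f ∈ {0, 2}; with 0 ≤ l_f ≤ n_f−1 = 4, the allowed l_f values are {0, 2}.
For l_f = 0: m_f ∈ {m_i−1, m_i, m_i+1} ∩ [−0, 0] = {0} → 1 state.
For l_f = 2: m_f ∈ {m_i−1, m_i, m_i+1} ∩ [−2, 2] = {0, 1, 2} → 3 states.
Total: 4.

4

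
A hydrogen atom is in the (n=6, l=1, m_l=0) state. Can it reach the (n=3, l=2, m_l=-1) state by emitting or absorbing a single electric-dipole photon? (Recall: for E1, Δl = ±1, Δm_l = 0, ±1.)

Δl = 2 − 1 = +1; the E1 rule Δl = ±1 is ✓.
Δm_l = -1 − (0) = -1. E1 requires Δm_l = 0, ±1: ✓.
All E1 selection rules are satisfied.

allowed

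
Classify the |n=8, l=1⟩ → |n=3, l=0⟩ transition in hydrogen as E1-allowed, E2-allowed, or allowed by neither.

Δl = 0 − 1 = -1; l_i + l_f = 1.
E1 (Δl = ±1): satisfied.
E2 (Δl = 0,±2, l_i+l_f ≥ 2): not satisfied.

E1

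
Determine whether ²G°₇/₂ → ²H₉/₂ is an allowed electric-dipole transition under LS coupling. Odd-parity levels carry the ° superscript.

Initial level: S=1/2, L=4, J=7/2, parity odd. Final level: S=1/2, L=5, J=9/2, parity even.
ΔS = 0: S: 1/2 → 1/2 — satisfied.
ΔL = 0, ±1 (not L=0↔0): L: 4 → 5, ΔL = +1 — satisfied.
Parity must change: odd → even — satisfied.
ΔJ = 0, ±1 (not J=0↔0): J: 7/2 → 9/2, ΔJ = +1 — satisfied.
All four E1 rules are satisfied.

allowed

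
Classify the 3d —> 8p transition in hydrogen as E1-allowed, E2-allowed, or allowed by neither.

Δl = 1 − 2 = -1; l_i + l_f = 3.
E1 (Δl = ±1): satisfied.
E2 (Δl = 0,±2, l_i+l_f ≥ 2): not satisfied.

E1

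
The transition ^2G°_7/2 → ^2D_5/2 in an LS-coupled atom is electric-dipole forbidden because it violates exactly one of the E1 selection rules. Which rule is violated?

the ΔL = 0, ±1 rule

Reading off the term symbols: S 1/2→1/2, L 4→2, J 7/2→5/2, parity odd→even.
Parity must change: odd → even — satisfied.
ΔS = 0: S: 1/2 → 1/2 — satisfied.
ΔL = 0, ±1 (not L=0↔0): L: 4 → 2, ΔL = -2 — violated.
ΔJ = 0, ±1 (not J=0↔0): J: 7/2 → 5/2, ΔJ = -1 — satisfied.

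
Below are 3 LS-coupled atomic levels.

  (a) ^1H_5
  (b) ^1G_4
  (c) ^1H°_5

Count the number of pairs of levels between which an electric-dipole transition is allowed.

2

(a)–(b): forbidden (parity).
(a)–(c): allowed.
(b)–(c): allowed.
Allowed pairs: 2 of 3.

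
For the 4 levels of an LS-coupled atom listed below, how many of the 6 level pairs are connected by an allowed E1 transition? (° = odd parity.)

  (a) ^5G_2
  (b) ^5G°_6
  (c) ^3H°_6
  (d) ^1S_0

(a)–(b): forbidden (ΔJ).
(a)–(c): forbidden (ΔS, ΔJ).
(a)–(d): forbidden (parity, ΔS, ΔL, ΔJ).
(b)–(c): forbidden (parity, ΔS).
(b)–(d): forbidden (ΔS, ΔL, ΔJ).
(c)–(d): forbidden (ΔS, ΔL, ΔJ).
Allowed pairs: 0 of 6.

0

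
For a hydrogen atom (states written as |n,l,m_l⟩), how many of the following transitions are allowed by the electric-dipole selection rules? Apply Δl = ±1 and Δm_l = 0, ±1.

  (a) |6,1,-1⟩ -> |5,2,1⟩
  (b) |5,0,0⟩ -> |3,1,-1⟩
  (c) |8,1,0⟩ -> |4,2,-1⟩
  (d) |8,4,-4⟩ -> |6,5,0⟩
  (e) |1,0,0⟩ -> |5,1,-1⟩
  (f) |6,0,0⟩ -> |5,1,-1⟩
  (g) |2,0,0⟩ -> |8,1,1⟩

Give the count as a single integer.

5

(a) forbidden — Δm_l = +2 (E1 requires Δm_l = 0, ±1)
(b) allowed
(c) allowed
(d) forbidden — Δm_l = +4 (E1 requires Δm_l = 0, ±1)
(e) allowed
(f) allowed
(g) allowed
Total allowed: 5 of 7.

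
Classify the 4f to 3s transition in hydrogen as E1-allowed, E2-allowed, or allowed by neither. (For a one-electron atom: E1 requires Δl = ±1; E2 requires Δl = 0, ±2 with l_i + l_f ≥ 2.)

Δl = 0 − 3 = -3; l_i + l_f = 3.
E1 (Δl = ±1): not satisfied.
E2 (Δl = 0,±2, l_i+l_f ≥ 2): not satisfied.

neither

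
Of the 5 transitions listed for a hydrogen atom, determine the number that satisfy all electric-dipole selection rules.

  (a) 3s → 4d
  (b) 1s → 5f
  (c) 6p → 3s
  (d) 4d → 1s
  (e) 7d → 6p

2

(a) forbidden — Δl = +2 (E1 requires Δl = ±1)
(b) forbidden — Δl = +3 (E1 requires Δl = ±1)
(c) allowed
(d) forbidden — Δl = -2 (E1 requires Δl = ±1)
(e) allowed
Total allowed: 2 of 5.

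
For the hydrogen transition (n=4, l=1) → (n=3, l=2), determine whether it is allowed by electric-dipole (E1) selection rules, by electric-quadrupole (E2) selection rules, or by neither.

E1

Δl = 2 − 1 = +1; l_i + l_f = 3.
E1 (Δl = ±1): satisfied.
E2 (Δl = 0,±2, l_i+l_f ≥ 2): not satisfied.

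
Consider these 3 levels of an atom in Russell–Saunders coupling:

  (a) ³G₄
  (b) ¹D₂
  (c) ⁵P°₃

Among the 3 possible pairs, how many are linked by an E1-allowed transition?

(a)–(b): forbidden (parity, ΔS, ΔL, ΔJ).
(a)–(c): forbidden (ΔS, ΔL).
(b)–(c): forbidden (ΔS).
Allowed pairs: 0 of 3.

0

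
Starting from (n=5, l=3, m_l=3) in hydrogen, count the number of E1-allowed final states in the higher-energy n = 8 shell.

E1 requires Δl = ±1, so l_f ∈ {2, 4}; with 0 ≤ l_f ≤ n_f−1 = 7, the allowed l_f values are {2, 4}.
For l_f = 2: m_f ∈ {m_i−1, m_i, m_i+1} ∩ [−2, 2] = {2} → 1 state.
For l_f = 4: m_f ∈ {m_i−1, m_i, m_i+1} ∩ [−4, 4] = {2, 3, 4} → 3 states.
Total: 4.

4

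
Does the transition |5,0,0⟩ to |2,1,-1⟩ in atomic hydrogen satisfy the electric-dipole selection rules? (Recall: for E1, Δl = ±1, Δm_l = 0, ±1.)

Δl = 1 − 0 = +1; the E1 rule Δl = ±1 is passes.
m_l: 0 → -1 (Δm_l = -1). |Δm_l| ≤ 1 passes.
All E1 selection rules are satisfied.

allowed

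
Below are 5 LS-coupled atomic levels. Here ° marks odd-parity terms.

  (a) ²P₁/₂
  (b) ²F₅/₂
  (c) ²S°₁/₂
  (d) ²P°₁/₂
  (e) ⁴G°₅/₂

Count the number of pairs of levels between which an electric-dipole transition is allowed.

2

(a)–(b): forbidden (parity, ΔL, ΔJ).
(a)–(c): allowed.
(a)–(d): allowed.
(a)–(e): forbidden (ΔS, ΔL, ΔJ).
(b)–(c): forbidden (ΔL, ΔJ).
(b)–(d): forbidden (ΔL, ΔJ).
(b)–(e): forbidden (ΔS).
(c)–(d): forbidden (parity).
(c)–(e): forbidden (parity, ΔS, ΔL, ΔJ).
(d)–(e): forbidden (parity, ΔS, ΔL, ΔJ).
Allowed pairs: 2 of 10.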